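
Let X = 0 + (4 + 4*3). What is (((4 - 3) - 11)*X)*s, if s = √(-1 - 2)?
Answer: -160*I*√3 ≈ -277.13*I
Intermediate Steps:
s = I*√3 (s = √(-3) = I*√3 ≈ 1.732*I)
X = 16 (X = 0 + (4 + 12) = 0 + 16 = 16)
(((4 - 3) - 11)*X)*s = (((4 - 3) - 11)*16)*(I*√3) = ((1 - 11)*16)*(I*√3) = (-10*16)*(I*√3) = -160*I*√3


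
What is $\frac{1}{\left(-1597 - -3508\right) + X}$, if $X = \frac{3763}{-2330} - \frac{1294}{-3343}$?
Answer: $\frac{7789190}{14875577401} \approx 0.00052362$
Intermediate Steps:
$X = - \frac{9564689}{7789190}$ ($X = 3763 \left(- \frac{1}{2330}\right) - - \frac{1294}{3343} = - \frac{3763}{2330} + \frac{1294}{3343} = - \frac{9564689}{7789190} \approx -1.2279$)
$\frac{1}{\left(-1597 - -3508\right) + X} = \frac{1}{\left(-1597 - -3508\right) - \frac{9564689}{7789190}} = \frac{1}{\left(-1597 + 3508\right) - \frac{9564689}{7789190}} = \frac{1}{1911 - \frac{9564689}{7789190}} = \frac{1}{\frac{14875577401}{7789190}} = \frac{7789190}{14875577401}$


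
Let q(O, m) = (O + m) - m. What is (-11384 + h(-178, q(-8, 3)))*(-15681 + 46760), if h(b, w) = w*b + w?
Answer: -309795472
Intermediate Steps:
q(O, m) = O
h(b, w) = w + b*w (h(b, w) = b*w + w = w + b*w)
(-11384 + h(-178, q(-8, 3)))*(-15681 + 46760) = (-11384 - 8*(1 - 178))*(-15681 + 46760) = (-11384 - 8*(-177))*31079 = (-11384 + 1416)*31079 = -9968*31079 = -309795472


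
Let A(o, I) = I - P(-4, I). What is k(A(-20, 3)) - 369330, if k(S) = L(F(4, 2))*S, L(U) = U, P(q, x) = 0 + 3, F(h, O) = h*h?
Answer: -369330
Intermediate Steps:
F(h, O) = h**2
P(q, x) = 3
A(o, I) = -3 + I (A(o, I) = I - 1*3 = I - 3 = -3 + I)
k(S) = 16*S (k(S) = 4**2*S = 16*S)
k(A(-20, 3)) - 369330 = 16*(-3 + 3) - 369330 = 16*0 - 369330 = 0 - 369330 = -369330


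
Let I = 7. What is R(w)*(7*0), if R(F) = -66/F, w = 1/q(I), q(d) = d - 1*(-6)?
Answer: 0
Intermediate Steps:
q(d) = 6 + d (q(d) = d + 6 = 6 + d)
w = 1/13 (w = 1/(6 + 7) = 1/13 ≈ 0.076923)
R(w)*(7*0) = (-66/1/13)*(7*0) = -66*13*0 = -858*0 = 0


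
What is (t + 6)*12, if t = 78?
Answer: 1008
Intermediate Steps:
(t + 6)*12 = (78 + 6)*12 = 84*12 = 1008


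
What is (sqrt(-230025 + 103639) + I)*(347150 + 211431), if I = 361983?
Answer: 202196826123 + 558581*I*sqrt(126386) ≈ 2.022e+11 + 1.9858e+8*I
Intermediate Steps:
(sqrt(-230025 + 103639) + I)*(347150 + 211431) = (sqrt(-230025 + 103639) + 361983)*(347150 + 211431) = (sqrt(-126386) + 361983)*558581 = (I*sqrt(126386) + 361983)*558581 = (361983 + I*sqrt(126386))*558581 = 202196826123 + 558581*I*sqrt(126386)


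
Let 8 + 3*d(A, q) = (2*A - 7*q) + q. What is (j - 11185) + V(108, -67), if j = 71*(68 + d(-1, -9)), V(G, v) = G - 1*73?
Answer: -15842/3 ≈ -5280.7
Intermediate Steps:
V(G, v) = -73 + G (V(G, v) = G - 73 = -73 + G)
d(A, q) = -8/3 - 2*q + 2*A/3 (d(A, q) = -8/3 + ((2*A - 7*q) + q)/3 = -8/3 + ((-7*q + 2*A) + q)/3 = -8/3 + (-6*q + 2*A)/3 = -8/3 + (-2*q + 2*A/3) = -8/3 - 2*q + 2*A/3)
j = 17608/3 (j = 71*(68 + (-8/3 - 2*(-9) + (2/3)*(-1))) = 71*(68 + (-8/3 + 18 - 2/3)) = 71*(68 + 44/3) = 71*(248/3) = 17608/3 ≈ 5869.3)
(j - 11185) + V(108, -67) = (17608/3 - 11185) + (-73 + 108) = -15947/3 + 35 = -15842/3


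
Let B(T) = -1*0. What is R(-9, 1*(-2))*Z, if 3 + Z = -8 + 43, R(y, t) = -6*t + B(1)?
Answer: 384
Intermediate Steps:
B(T) = 0
R(y, t) = -6*t (R(y, t) = -6*t + 0 = -6*t)
Z = 32 (Z = -3 + (-8 + 43) = -3 + 35 = 32)
R(-9, 1*(-2))*Z = -6*(-2)*32 = 12*32 = 384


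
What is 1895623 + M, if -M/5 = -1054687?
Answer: 7169058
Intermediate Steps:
M = 5273435 (M = -5*(-1054687) = 5273435)
1895623 + M = 1895623 + 5273435 = 7169058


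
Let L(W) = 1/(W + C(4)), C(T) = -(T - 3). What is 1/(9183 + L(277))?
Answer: 276/2534509 ≈ 0.00010890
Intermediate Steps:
C(T) = 3 - T (C(T) = -(-3 + T) = 3 - T)
L(W) = 1/(-1 + W) (L(W) = 1/(W + (3 - 1*4)) = 1/(W + (3 - 4)) = 1/(W - 1) = 1/(-1 + W))
1/(9183 + L(277)) = 1/(9183 + 1/(-1 + 277)) = 1/(9183 + 1/276) = 1/(2534509/276) = 276/2534509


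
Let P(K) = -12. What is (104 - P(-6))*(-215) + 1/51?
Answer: -1271939/51 ≈ -24940.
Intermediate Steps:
(104 - P(-6))*(-215) + 1/51 = (104 - 1*(-12))*(-215) + 1/51 = (104 + 12)*(-215) + 1/51 = 116*(-215) + 1/51 = -24940 + 1/51 = -1271939/51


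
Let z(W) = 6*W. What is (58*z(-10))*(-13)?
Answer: 45240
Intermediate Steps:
(58*z(-10))*(-13) = (58*(6*(-10)))*(-13) = (58*(-60))*(-13) = -3480*(-13) = 45240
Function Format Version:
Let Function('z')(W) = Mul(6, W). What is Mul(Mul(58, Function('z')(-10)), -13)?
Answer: 45240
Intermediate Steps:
Mul(Mul(58, Function('z')(-10)), -13) = Mul(Mul(58, Mul(6, -10)), -13) = Mul(Mul(58, -60), -13) = Mul(-3480, -13) = 45240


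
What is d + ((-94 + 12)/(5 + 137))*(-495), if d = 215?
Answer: 35560/71 ≈ 500.85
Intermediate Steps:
d + ((-94 + 12)/(5 + 137))*(-495) = 215 + ((-94 + 12)/(5 + 137))*(-495) = 215 - 82/142*(-495) = 215 - 82*1/142*(-495) = 215 - 41/71*(-495) = 215 + 20295/71 = 35560/71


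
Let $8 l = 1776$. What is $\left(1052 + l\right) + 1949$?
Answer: $3223$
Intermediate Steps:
$l = 222$ ($l = \frac{1}{8} \cdot 1776 = 222$)
$\left(1052 + l\right) + 1949 = \left(1052 + 222\right) + 1949 = 1274 + 1949 = 3223$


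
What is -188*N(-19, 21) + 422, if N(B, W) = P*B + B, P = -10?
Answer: -31726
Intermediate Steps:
N(B, W) = -9*B (N(B, W) = -10*B + B = -9*B)
-188*N(-19, 21) + 422 = -(-1692)*(-19) + 422 = -188*171 + 422 = -32148 + 422 = -31726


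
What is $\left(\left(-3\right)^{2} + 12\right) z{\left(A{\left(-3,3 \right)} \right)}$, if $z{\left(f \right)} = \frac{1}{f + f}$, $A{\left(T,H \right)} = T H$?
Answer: $- \frac{7}{6} \approx -1.1667$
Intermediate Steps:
$A{\left(T,H \right)} = H T$
$z{\left(f \right)} = \frac{1}{2 f}$
$\left(\left(-3\right)^{2} + 12\right) z{\left(A{\left(-3,3 \right)} \right)} = \left(\left(-3\right)^{2} + 12\right) \frac{1}{2 \cdot 3 \left(-3\right)} = \left(9 + 12\right) \frac{1}{2 \left(-9\right)} = 21 \cdot \frac{1}{2} \left(- \frac{1}{9}\right) = 21 \left(- \frac{1}{18}\right) = - \frac{7}{6}$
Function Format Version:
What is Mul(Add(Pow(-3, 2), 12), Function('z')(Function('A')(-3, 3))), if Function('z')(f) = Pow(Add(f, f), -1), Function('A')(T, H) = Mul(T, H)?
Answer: Rational(-7, 6) ≈ -1.1667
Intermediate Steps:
Function('A')(T, H) = Mul(H, T)
Function('z')(f) = Mul(Rational(1, 2), Pow(f, -1)) (Function('z')(f) = Pow(Mul(2, f), -1) = Mul(Rational(1, 2), Pow(f, -1)))
Mul(Add(Pow(-3, 2), 12), Function('z')(Function('A')(-3, 3))) = Mul(Add(Pow(-3, 2), 12), Mul(Rational(1, 2), Pow(Mul(3, -3), -1))) = Mul(Add(9, 12), Mul(Rational(1, 2), Pow(-9, -1))) = Mul(21, Mul(Rational(1, 2), Rational(-1, 9))) = Mul(21, Rational(-1, 18)) = Rational(-7, 6)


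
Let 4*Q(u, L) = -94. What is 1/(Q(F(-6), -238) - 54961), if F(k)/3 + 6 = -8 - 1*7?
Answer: -2/109969 ≈ -1.8187e-5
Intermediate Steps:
F(k) = -63 (F(k) = -18 + 3*(-8 - 1*7) = -18 + 3*(-8 - 7) = -18 + 3*(-15) = -18 - 45 = -63)
Q(u, L) = -47/2 (Q(u, L) = (¼)*(-94) = -47/2)
1/(Q(F(-6), -238) - 54961) = 1/(-47/2 - 54961) = 1/(-109969/2) = -2/109969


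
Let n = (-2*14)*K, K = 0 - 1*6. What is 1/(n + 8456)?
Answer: 1/8624 ≈ 0.00011596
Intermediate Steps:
K = -6 (K = 0 - 6 = -6)
n = 168 (n = -2*14*(-6) = -28*(-6) = 168)
1/(n + 8456) = 1/(168 + 8456) = 1/8624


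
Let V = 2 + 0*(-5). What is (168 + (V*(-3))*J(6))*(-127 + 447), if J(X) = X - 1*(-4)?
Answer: 34560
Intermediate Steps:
J(X) = 4 + X (J(X) = X + 4 = 4 + X)
V = 2 (V = 2 + 0 = 2)
(168 + (V*(-3))*J(6))*(-127 + 447) = (168 + (2*(-3))*(4 + 6))*(-127 + 447) = (168 - 6*10)*320 = (168 - 60)*320 = 108*320 = 34560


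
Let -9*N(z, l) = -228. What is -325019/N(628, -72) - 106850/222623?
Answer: -601324751/46868 ≈ -12830.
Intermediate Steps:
N(z, l) = 76/3 (N(z, l) = -⅑*(-228) = 76/3)
-325019/N(628, -72) - 106850/222623 = -325019/76/3 - 106850/222623 = -325019*3/76 - 106850*1/222623 = -975057/76 - 106850/222623 = -601324751/46868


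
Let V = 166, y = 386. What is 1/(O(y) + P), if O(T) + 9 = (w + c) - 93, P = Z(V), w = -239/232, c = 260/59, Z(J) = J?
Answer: 13688/922251 ≈ 0.014842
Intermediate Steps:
c = 260/59 (c = 260*(1/59) = 260/59 ≈ 4.4068)
w = -239/232 (w = -239*1/232 = -239/232 ≈ -1.0302)
P = 166
O(T) = -1349957/13688 (O(T) = -9 + ((-239/232 + 260/59) - 93) = -9 + (46219/13688 - 93) = -9 - 1226765/13688 = -1349957/13688)
1/(O(y) + P) = 1/(-1349957/13688 + 166) = 1/(922251/13688) = 13688/922251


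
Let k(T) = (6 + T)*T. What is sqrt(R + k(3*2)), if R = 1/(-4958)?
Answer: 5*sqrt(70795282)/4958 ≈ 8.4853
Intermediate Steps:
R = -1/4958 ≈ -0.00020169
k(T) = T*(6 + T)
sqrt(R + k(3*2)) = sqrt(-1/4958 + (3*2)*(6 + 3*2)) = sqrt(-1/4958 + 6*(6 + 6)) = sqrt(-1/4958 + 6*12) = sqrt(-1/4958 + 72) = sqrt(356975/4958) = 5*sqrt(70795282)/4958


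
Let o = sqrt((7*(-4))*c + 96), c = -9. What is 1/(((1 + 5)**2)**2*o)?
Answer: sqrt(87)/225504 ≈ 4.1362e-5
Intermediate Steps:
o = 2*sqrt(87) (o = sqrt((7*(-4))*(-9) + 96) = sqrt(-28*(-9) + 96) = sqrt(252 + 96) = sqrt(348) = 2*sqrt(87) ≈ 18.655)
1/(((1 + 5)**2)**2*o) = 1/(((1 + 5)**2)**2*(2*sqrt(87))) = 1/((6**2)**2*(2*sqrt(87))) = 1/(36**2*(2*sqrt(87))) = 1/(1296*(2*sqrt(87))) = 1/(2592*sqrt(87)) = sqrt(87)/225504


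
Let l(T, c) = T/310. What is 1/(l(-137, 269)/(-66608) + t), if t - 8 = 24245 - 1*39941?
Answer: -20648480/323933354103 ≈ -6.3743e-5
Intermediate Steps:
l(T, c) = T/310 (l(T, c) = T*(1/310) = T/310)
t = -15688 (t = 8 + (24245 - 1*39941) = 8 + (24245 - 39941) = 8 - 15696 = -15688)
1/(l(-137, 269)/(-66608) + t) = 1/(((1/310)*(-137))/(-66608) - 15688) = 1/(-137/310*(-1/66608) - 15688) = 1/(137/20648480 - 15688) = 1/(-323933354103/20648480) = -20648480/323933354103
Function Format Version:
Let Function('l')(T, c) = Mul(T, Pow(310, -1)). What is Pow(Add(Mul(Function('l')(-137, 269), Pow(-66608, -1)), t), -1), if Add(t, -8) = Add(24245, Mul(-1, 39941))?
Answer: Rational(-20648480, 323933354103) ≈ -6.3743e-5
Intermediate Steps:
Function('l')(T, c) = Mul(Rational(1, 310), T) (Function('l')(T, c) = Mul(T, Rational(1, 310)) = Mul(Rational(1, 310), T))
t = -15688 (t = Add(8, Add(24245, Mul(-1, 39941))) = Add(8, Add(24245, -39941)) = Add(8, -15696) = -15688)
Pow(Add(Mul(Function('l')(-137, 269), Pow(-66608, -1)), t), -1) = Pow(Add(Mul(Mul(Rational(1, 310), -137), Pow(-66608, -1)), -15688), -1) = Pow(Add(Mul(Rational(-137, 310), Rational(-1, 66608)), -15688), -1) = Pow(Add(Rational(137, 20648480), -15688), -1) = Pow(Rational(-323933354103, 20648480), -1) = Rational(-20648480, 323933354103)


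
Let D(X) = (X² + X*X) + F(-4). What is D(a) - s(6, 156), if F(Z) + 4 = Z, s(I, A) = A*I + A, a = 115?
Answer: 25350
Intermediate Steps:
s(I, A) = A + A*I
F(Z) = -4 + Z
D(X) = -8 + 2*X² (D(X) = (X² + X*X) + (-4 - 4) = (X² + X²) - 8 = 2*X² - 8 = -8 + 2*X²)
D(a) - s(6, 156) = (-8 + 2*115²) - 156*(1 + 6) = (-8 + 2*13225) - 156*7 = (-8 + 26450) - 1*1092 = 26442 - 1092 = 25350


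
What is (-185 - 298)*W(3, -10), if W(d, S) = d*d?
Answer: -4347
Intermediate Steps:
W(d, S) = d**2
(-185 - 298)*W(3, -10) = (-185 - 298)*3**2 = -483*9 = -4347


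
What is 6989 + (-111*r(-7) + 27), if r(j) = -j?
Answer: 6239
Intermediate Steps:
6989 + (-111*r(-7) + 27) = 6989 + (-(-111)*(-7) + 27) = 6989 + (-111*7 + 27) = 6989 + (-777 + 27) = 6989 - 750 = 6239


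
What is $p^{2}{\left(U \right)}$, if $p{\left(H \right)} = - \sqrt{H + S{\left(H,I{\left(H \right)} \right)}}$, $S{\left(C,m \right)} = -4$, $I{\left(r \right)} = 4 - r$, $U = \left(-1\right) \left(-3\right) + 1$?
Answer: $0$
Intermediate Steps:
$U = 4$ ($U = 3 + 1 = 4$)
$p{\left(H \right)} = - \sqrt{-4 + H}$ ($p{\left(H \right)} = - \sqrt{H - 4} = - \sqrt{-4 + H}$)
$p^{2}{\left(U \right)} = \left(- \sqrt{-4 + 4}\right)^{2} = \left(- \sqrt{0}\right)^{2} = \left(\left(-1\right) 0\right)^{2} = 0^{2} = 0$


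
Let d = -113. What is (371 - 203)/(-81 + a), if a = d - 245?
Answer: -168/439 ≈ -0.38269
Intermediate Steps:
a = -358 (a = -113 - 245 = -358)
(371 - 203)/(-81 + a) = (371 - 203)/(-81 - 358) = 168/(-439) = 168*(-1/439) = -168/439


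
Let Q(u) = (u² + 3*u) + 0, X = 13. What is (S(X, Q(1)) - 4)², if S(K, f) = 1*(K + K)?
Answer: 484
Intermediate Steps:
Q(u) = u² + 3*u
S(K, f) = 2*K (S(K, f) = 1*(2*K) = 2*K)
(S(X, Q(1)) - 4)² = (2*13 - 4)² = (26 - 4)² = 22² = 484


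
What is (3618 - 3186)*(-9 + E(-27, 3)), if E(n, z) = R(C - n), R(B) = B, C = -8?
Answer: 4320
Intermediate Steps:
E(n, z) = -8 - n
(3618 - 3186)*(-9 + E(-27, 3)) = (3618 - 3186)*(-9 + (-8 - 1*(-27))) = 432*(-9 + (-8 + 27)) = 432*(-9 + 19) = 432*10 = 4320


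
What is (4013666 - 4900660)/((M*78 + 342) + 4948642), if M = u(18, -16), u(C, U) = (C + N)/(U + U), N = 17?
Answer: -14191904/79182379 ≈ -0.17923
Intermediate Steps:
u(C, U) = (17 + C)/(2*U) (u(C, U) = (C + 17)/(U + U) = (17 + C)/((2*U)) = (17 + C)*(1/(2*U)) = (17 + C)/(2*U))
M = -35/32 (M = (1/2)*(17 + 18)/(-16) = (1/2)*(-1/16)*35 = -35/32 ≈ -1.0938)
(4013666 - 4900660)/((M*78 + 342) + 4948642) = (4013666 - 4900660)/((-35/32*78 + 342) + 4948642) = -886994/((-1365/16 + 342) + 4948642) = -886994/(4107/16 + 4948642) = -886994/79182379/16 = -886994*16/79182379 = -14191904/79182379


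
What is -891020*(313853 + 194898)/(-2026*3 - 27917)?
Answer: 6973958708/523 ≈ 1.3335e+7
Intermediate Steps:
-891020*(313853 + 194898)/(-2026*3 - 27917) = -891020*508751/(-6078 - 27917) = -891020/((-33995*1/508751)) = -891020/(-33995/508751) = -891020*(-508751/33995) = 6973958708/523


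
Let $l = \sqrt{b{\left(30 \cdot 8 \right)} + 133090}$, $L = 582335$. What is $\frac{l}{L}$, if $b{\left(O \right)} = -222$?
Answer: $\frac{2 \sqrt{33217}}{582335} \approx 0.00062595$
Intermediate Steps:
$l = 2 \sqrt{33217}$ ($l = \sqrt{-222 + 133090} = \sqrt{132868} = 2 \sqrt{33217} \approx 364.51$)
$\frac{l}{L} = \frac{2 \sqrt{33217}}{582335}$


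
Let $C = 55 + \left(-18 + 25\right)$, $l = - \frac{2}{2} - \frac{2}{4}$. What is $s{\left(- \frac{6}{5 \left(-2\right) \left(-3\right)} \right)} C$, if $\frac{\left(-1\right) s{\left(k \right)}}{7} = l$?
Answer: $651$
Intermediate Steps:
$l = - \frac{3}{2}$ ($l = \left(-2\right) \frac{1}{2} - \frac{1}{2} = -1 - \frac{1}{2} = - \frac{3}{2} \approx -1.5$)
$s{\left(k \right)} = \frac{21}{2}$ ($s{\left(k \right)} = \left(-7\right) \left(- \frac{3}{2}\right) = \frac{21}{2}$)
$C = 62$ ($C = 55 + 7 = 62$)
$s{\left(- \frac{6}{5 \left(-2\right) \left(-3\right)} \right)} C = \frac{21}{2} \cdot 62 = 651$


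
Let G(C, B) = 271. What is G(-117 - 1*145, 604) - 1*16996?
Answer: -16725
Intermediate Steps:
G(-117 - 1*145, 604) - 1*16996 = 271 - 1*16996 = 271 - 16996 = -16725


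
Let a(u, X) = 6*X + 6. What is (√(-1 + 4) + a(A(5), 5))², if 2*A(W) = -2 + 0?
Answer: (36 + √3)² ≈ 1423.7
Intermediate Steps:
A(W) = -1 (A(W) = (-2 + 0)/2 = (½)*(-2) = -1)
a(u, X) = 6 + 6*X
(√(-1 + 4) + a(A(5), 5))² = (√(-1 + 4) + (6 + 6*5))² = (√3 + (6 + 30))² = (√3 + 36)² = (36 + √3)²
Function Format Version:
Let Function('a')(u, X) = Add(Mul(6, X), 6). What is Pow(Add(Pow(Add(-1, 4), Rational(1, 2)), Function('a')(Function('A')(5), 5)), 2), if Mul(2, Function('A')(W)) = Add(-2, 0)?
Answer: Pow(Add(36, Pow(3, Rational(1, 2))), 2) ≈ 1423.7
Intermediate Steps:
Function('A')(W) = -1 (Function('A')(W) = Mul(Rational(1, 2), Add(-2, 0)) = Mul(Rational(1, 2), -2) = -1)
Function('a')(u, X) = Add(6, Mul(6, X))
Pow(Add(Pow(Add(-1, 4), Rational(1, 2)), Function('a')(Function('A')(5), 5)), 2) = Pow(Add(Pow(Add(-1, 4), Rational(1, 2)), Add(6, Mul(6, 5))), 2) = Pow(Add(Pow(3, Rational(1, 2)), Add(6, 30)), 2) = Pow(Add(Pow(3, Rational(1, 2)), 36), 2) = Pow(Add(36, Pow(3, Rational(1, 2))), 2)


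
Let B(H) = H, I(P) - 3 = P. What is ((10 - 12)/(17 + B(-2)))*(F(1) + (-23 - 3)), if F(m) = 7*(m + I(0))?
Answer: -4/15 ≈ -0.26667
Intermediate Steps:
I(P) = 3 + P
F(m) = 21 + 7*m (F(m) = 7*(m + (3 + 0)) = 7*(m + 3) = 7*(3 + m) = 21 + 7*m)
((10 - 12)/(17 + B(-2)))*(F(1) + (-23 - 3)) = ((10 - 12)/(17 - 2))*((21 + 7*1) + (-23 - 3)) = (-2/15)*((21 + 7) - 26) = (-2*1/15)*(28 - 26) = -2/15*2 = -4/15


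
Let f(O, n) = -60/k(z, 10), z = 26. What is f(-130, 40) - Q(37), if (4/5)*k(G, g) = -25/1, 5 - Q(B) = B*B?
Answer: 34148/25 ≈ 1365.9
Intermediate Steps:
Q(B) = 5 - B² (Q(B) = 5 - B*B = 5 - B²)
k(G, g) = -125/4 (k(G, g) = 5*(-25/1)/4 = 5*(-25*1)/4 = (5/4)*(-25) = -125/4)
f(O, n) = 48/25 (f(O, n) = -60/(-125/4) = -60*(-4/125) = 48/25)
f(-130, 40) - Q(37) = 48/25 - (5 - 1*37²) = 48/25 - (5 - 1*1369) = 48/25 - (5 - 1369) = 48/25 - 1*(-1364) = 48/25 + 1364 = 34148/25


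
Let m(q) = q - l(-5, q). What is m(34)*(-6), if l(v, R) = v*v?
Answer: -54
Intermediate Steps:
l(v, R) = v²
m(q) = -25 + q (m(q) = q - 1*(-5)² = q - 1*25 = q - 25 = -25 + q)
m(34)*(-6) = (-25 + 34)*(-6) = 9*(-6) = -54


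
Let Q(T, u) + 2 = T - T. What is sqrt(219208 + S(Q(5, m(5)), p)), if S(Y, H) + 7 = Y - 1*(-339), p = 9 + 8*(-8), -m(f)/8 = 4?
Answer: sqrt(219538) ≈ 468.55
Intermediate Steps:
m(f) = -32 (m(f) = -8*4 = -32)
p = -55 (p = 9 - 64 = -55)
Q(T, u) = -2 (Q(T, u) = -2 + (T - T) = -2 + 0 = -2)
S(Y, H) = 332 + Y (S(Y, H) = -7 + (Y - 1*(-339)) = -7 + (Y + 339) = -7 + (339 + Y) = 332 + Y)
sqrt(219208 + S(Q(5, m(5)), p)) = sqrt(219208 + (332 - 2)) = sqrt(219208 + 330) = sqrt(219538)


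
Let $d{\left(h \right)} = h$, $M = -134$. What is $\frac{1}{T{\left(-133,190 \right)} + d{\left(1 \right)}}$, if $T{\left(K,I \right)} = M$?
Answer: $- \frac{1}{133} \approx -0.0075188$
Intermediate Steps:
$T{\left(K,I \right)} = -134$
$\frac{1}{T{\left(-133,190 \right)} + d{\left(1 \right)}} = \frac{1}{-134 + 1} = \frac{1}{-133} = - \frac{1}{133}$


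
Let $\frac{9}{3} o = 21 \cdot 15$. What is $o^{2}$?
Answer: $11025$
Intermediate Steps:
$o = 105$ ($o = \frac{21 \cdot 15}{3} = \frac{1}{3} \cdot 315 = 105$)
$o^{2} = 105^{2} = 11025$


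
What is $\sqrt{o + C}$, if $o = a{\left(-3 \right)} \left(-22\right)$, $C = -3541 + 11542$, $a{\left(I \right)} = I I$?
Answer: $51 \sqrt{3} \approx 88.335$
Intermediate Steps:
$a{\left(I \right)} = I^{2}$
$C = 8001$
$o = -198$ ($o = \left(-3\right)^{2} \left(-22\right) = 9 \left(-22\right) = -198$)
$\sqrt{o + C} = \sqrt{-198 + 8001} = \sqrt{7803} = 51 \sqrt{3}$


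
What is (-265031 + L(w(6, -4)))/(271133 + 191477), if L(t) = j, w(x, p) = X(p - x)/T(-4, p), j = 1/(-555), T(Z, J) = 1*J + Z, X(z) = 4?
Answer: -73546103/128374275 ≈ -0.57290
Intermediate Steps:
T(Z, J) = J + Z
j = -1/555 ≈ -0.0018018
w(x, p) = 4/(-4 + p) (w(x, p) = 4/(p - 4) = 4/(-4 + p))
L(t) = -1/555
(-265031 + L(w(6, -4)))/(271133 + 191477) = (-265031 - 1/555)/(271133 + 191477) = -147092206/555/462610 = -147092206/555*1/462610 = -73546103/128374275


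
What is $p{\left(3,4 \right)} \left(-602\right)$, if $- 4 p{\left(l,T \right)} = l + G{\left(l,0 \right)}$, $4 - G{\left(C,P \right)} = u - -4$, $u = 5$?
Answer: $-301$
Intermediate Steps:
$G{\left(C,P \right)} = -5$ ($G{\left(C,P \right)} = 4 - \left(5 - -4\right) = 4 - \left(5 + 4\right) = 4 - 9 = -5$)
$p{\left(l,T \right)} = \frac{5}{4} - \frac{l}{4}$ ($p{\left(l,T \right)} = - \frac{l - 5}{4} = - \frac{-5 + l}{4} = \frac{5}{4} - \frac{l}{4}$)
$p{\left(3,4 \right)} \left(-602\right) = \left(\frac{5}{4} - \frac{3}{4}\right) \left(-602\right) = \frac{1}{2} \left(-602\right) = -301$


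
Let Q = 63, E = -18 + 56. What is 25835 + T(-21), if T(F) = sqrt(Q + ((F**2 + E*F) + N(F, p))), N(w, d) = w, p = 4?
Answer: 25835 + 3*I*sqrt(35) ≈ 25835.0 + 17.748*I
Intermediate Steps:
E = 38
T(F) = sqrt(63 + F**2 + 39*F) (T(F) = sqrt(63 + ((F**2 + 38*F) + F)) = sqrt(63 + (F**2 + 39*F)) = sqrt(63 + F**2 + 39*F))
25835 + T(-21) = 25835 + sqrt(63 + (-21)**2 + 39*(-21)) = 25835 + sqrt(63 + 441 - 819) = 25835 + sqrt(-315) = 25835 + 3*I*sqrt(35)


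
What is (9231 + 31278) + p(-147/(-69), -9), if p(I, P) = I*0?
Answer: 40509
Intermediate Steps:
p(I, P) = 0
(9231 + 31278) + p(-147/(-69), -9) = (9231 + 31278) + 0 = 40509 + 0 = 40509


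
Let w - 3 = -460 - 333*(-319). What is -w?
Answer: -105770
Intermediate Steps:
w = 105770 (w = 3 + (-460 - 333*(-319)) = 3 + (-460 + 106227) = 3 + 105767 = 105770)
-w = -1*105770 = -105770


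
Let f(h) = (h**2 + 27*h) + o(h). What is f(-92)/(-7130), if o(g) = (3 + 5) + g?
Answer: -2948/3565 ≈ -0.82693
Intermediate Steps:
o(g) = 8 + g
f(h) = 8 + h**2 + 28*h (f(h) = (h**2 + 27*h) + (8 + h) = 8 + h**2 + 28*h)
f(-92)/(-7130) = (8 + (-92)**2 + 28*(-92))/(-7130) = (8 + 8464 - 2576)*(-1/7130) = 5896*(-1/7130) = -2948/3565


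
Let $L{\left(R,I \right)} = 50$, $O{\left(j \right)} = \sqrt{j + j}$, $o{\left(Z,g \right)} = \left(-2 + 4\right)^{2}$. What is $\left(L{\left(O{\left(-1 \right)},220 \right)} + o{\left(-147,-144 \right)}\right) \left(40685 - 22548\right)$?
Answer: $979398$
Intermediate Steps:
$o{\left(Z,g \right)} = 4$ ($o{\left(Z,g \right)} = 2^{2} = 4$)
$O{\left(j \right)} = \sqrt{2} \sqrt{j}$ ($O{\left(j \right)} = \sqrt{2 j} = \sqrt{2} \sqrt{j}$)
$\left(L{\left(O{\left(-1 \right)},220 \right)} + o{\left(-147,-144 \right)}\right) \left(40685 - 22548\right) = \left(50 + 4\right) \left(40685 - 22548\right) = 54 \cdot 18137 = 979398$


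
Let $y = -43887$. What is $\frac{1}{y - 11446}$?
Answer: $- \frac{1}{55333} \approx -1.8072 \cdot 10^{-5}$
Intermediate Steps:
$\frac{1}{y - 11446} = \frac{1}{-43887 - 11446} = \frac{1}{-55333} = - \frac{1}{55333}$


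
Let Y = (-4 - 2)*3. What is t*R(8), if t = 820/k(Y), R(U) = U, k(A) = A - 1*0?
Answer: -3280/9 ≈ -364.44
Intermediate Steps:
Y = -18 (Y = -6*3 = -18)
k(A) = A (k(A) = A + 0 = A)
t = -410/9 (t = 820/(-18) = 820*(-1/18) = -410/9 ≈ -45.556)
t*R(8) = -410/9*8 = -3280/9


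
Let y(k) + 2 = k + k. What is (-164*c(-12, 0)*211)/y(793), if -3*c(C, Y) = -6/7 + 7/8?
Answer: 8651/66528 ≈ 0.13004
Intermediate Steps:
y(k) = -2 + 2*k (y(k) = -2 + (k + k) = -2 + 2*k)
c(C, Y) = -1/168 (c(C, Y) = -(-6/7 + 7/8)/3 = -⅓*1/56 = -1/168)
(-164*c(-12, 0)*211)/y(793) = (-164*(-1/168)*211)/(-2 + 2*793) = ((41/42)*211)/(-2 + 1586) = (8651/42)/1584 = (8651/42)*(1/1584) = 8651/66528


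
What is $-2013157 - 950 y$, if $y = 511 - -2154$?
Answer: $-4544907$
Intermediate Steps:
$y = 2665$ ($y = 511 + 2154 = 2665$)
$-2013157 - 950 y = -2013157 - 2531750 = -4544907$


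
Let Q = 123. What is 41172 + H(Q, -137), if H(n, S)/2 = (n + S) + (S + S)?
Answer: 40596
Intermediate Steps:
H(n, S) = 2*n + 6*S (H(n, S) = 2*((n + S) + (S + S)) = 2*((S + n) + 2*S) = 2*(n + 3*S) = 2*n + 6*S)
41172 + H(Q, -137) = 41172 + (2*123 + 6*(-137)) = 41172 + (246 - 822) = 41172 - 576 = 40596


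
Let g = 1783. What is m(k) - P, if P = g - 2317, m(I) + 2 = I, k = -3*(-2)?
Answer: 538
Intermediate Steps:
k = 6
m(I) = -2 + I
P = -534 (P = 1783 - 2317 = -534)
m(k) - P = (-2 + 6) - 1*(-534) = 4 + 534 = 538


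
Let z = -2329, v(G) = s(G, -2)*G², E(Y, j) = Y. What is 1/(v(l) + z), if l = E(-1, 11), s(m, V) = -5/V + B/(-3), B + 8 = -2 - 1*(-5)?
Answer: -6/13949 ≈ -0.00043014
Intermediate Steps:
B = -5 (B = -8 + (-2 - 1*(-5)) = -8 + (-2 + 5) = -8 + 3 = -5)
s(m, V) = 5/3 - 5/V (s(m, V) = -5/V - 5/(-3) = -5/V - 5*(-⅓) = -5/V + 5/3 = 5/3 - 5/V)
l = -1
v(G) = 25*G²/6 (v(G) = (5/3 - 5/(-2))*G² = (5/3 - 5*(-½))*G² = (5/3 + 5/2)*G² = 25*G²/6)
1/(v(l) + z) = 1/((25/6)*(-1)² - 2329) = 1/((25/6)*1 - 2329) = 1/(25/6 - 2329) = 1/(-13949/6) = -6/13949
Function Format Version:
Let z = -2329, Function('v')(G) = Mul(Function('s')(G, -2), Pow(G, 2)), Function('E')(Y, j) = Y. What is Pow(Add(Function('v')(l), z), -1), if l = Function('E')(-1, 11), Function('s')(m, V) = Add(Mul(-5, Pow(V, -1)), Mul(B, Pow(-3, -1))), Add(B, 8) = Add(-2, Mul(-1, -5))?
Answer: Rational(-6, 13949) ≈ -0.00043014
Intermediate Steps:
B = -5 (B = Add(-8, Add(-2, Mul(-1, -5))) = Add(-8, Add(-2, 5)) = Add(-8, 3) = -5)
Function('s')(m, V) = Add(Rational(5, 3), Mul(-5, Pow(V, -1))) (Function('s')(m, V) = Add(Mul(-5, Pow(V, -1)), Mul(-5, Pow(-3, -1))) = Add(Mul(-5, Pow(V, -1)), Mul(-5, Rational(-1, 3))) = Add(Mul(-5, Pow(V, -1)), Rational(5, 3)) = Add(Rational(5, 3), Mul(-5, Pow(V, -1))))
l = -1
Function('v')(G) = Mul(Rational(25, 6), Pow(G, 2)) (Function('v')(G) = Mul(Add(Rational(5, 3), Mul(-5, Pow(-2, -1))), Pow(G, 2)) = Mul(Add(Rational(5, 3), Mul(-5, Rational(-1, 2))), Pow(G, 2)) = Mul(Add(Rational(5, 3), Rational(5, 2)), Pow(G, 2)) = Mul(Rational(25, 6), Pow(G, 2)))
Pow(Add(Function('v')(l), z), -1) = Pow(Add(Mul(Rational(25, 6), Pow(-1, 2)), -2329), -1) = Pow(Add(Mul(Rational(25, 6), 1), -2329), -1) = Pow(Add(Rational(25, 6), -2329), -1) = Pow(Rational(-13949, 6), -1) = Rational(-6, 13949)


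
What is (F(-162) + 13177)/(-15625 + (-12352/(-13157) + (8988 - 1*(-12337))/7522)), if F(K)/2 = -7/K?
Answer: -105631784550176/125224798889961 ≈ -0.84354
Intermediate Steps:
F(K) = -14/K (F(K) = 2*(-7/K) = -14/K)
(F(-162) + 13177)/(-15625 + (-12352/(-13157) + (8988 - 1*(-12337))/7522)) = (-14/(-162) + 13177)/(-15625 + (-12352/(-13157) + (8988 - 1*(-12337))/7522)) = (-14*(-1/162) + 13177)/(-15625 + (-12352*(-1/13157) + (8988 + 12337)*(1/7522))) = (7/81 + 13177)/(-15625 + (12352/13157 + 21325*(1/7522))) = 1067344/(81*(-15625 + (12352/13157 + 21325/7522))) = 1067344/(81*(-15625 + 373484769/98966954)) = 1067344/(81*(-1545985171481/98966954)) = (1067344/81)*(-98966954/1545985171481) = -105631784550176/125224798889961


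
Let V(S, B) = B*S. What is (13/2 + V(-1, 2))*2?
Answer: 9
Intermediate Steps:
(13/2 + V(-1, 2))*2 = (13/2 + 2*(-1))*2 = (13*(1/2) - 2)*2 = (13/2 - 2)*2 = (9/2)*2 = 9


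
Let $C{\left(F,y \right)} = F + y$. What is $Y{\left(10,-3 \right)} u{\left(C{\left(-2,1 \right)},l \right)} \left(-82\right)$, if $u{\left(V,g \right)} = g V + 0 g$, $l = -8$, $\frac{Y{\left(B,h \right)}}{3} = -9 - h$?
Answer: $11808$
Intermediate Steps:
$Y{\left(B,h \right)} = -27 - 3 h$ ($Y{\left(B,h \right)} = 3 \left(-9 - h\right) = -27 - 3 h$)
$u{\left(V,g \right)} = V g$ ($u{\left(V,g \right)} = V g + 0 = V g$)
$Y{\left(10,-3 \right)} u{\left(C{\left(-2,1 \right)},l \right)} \left(-82\right) = \left(-27 - -9\right) \left(-2 + 1\right) \left(-8\right) \left(-82\right) = \left(-27 + 9\right) \left(\left(-1\right) \left(-8\right)\right) \left(-82\right) = \left(-18\right) 8 \left(-82\right) = \left(-144\right) \left(-82\right) = 11808$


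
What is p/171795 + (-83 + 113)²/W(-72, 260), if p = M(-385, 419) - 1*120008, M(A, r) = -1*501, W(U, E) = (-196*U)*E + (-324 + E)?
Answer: -110499913501/157581368880 ≈ -0.70122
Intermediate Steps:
W(U, E) = -324 + E - 196*E*U (W(U, E) = -196*E*U + (-324 + E) = -324 + E - 196*E*U)
M(A, r) = -501
p = -120509 (p = -501 - 1*120008 = -501 - 120008 = -120509)
p/171795 + (-83 + 113)²/W(-72, 260) = -120509/171795 + (-83 + 113)²/(-324 + 260 - 196*260*(-72)) = -120509*1/171795 + 30²/(-324 + 260 + 3669120) = -120509/171795 + 900/3669056 = -120509/171795 + 900*(1/3669056) = -120509/171795 + 225/917264 = -110499913501/157581368880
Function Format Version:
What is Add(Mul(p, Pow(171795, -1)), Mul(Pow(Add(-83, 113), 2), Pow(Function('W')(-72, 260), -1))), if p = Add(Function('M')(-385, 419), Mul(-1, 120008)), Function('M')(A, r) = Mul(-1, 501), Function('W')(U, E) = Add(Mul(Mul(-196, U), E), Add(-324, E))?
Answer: Rational(-110499913501, 157581368880) ≈ -0.70122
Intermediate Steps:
Function('W')(U, E) = Add(-324, E, Mul(-196, E, U)) (Function('W')(U, E) = Add(Mul(-196, E, U), Add(-324, E)) = Add(-324, E, Mul(-196, E, U)))
Function('M')(A, r) = -501
p = -120509 (p = Add(-501, Mul(-1, 120008)) = Add(-501, -120008) = -120509)
Add(Mul(p, Pow(171795, -1)), Mul(Pow(Add(-83, 113), 2), Pow(Function('W')(-72, 260), -1))) = Add(Mul(-120509, Pow(171795, -1)), Mul(Pow(Add(-83, 113), 2), Pow(Add(-324, 260, Mul(-196, 260, -72)), -1))) = Add(Mul(-120509, Rational(1, 171795)), Mul(Pow(30, 2), Pow(Add(-324, 260, 3669120), -1))) = Add(Rational(-120509, 171795), Mul(900, Pow(3669056, -1))) = Add(Rational(-120509, 171795), Mul(900, Rational(1, 3669056))) = Add(Rational(-120509, 171795), Rational(225, 917264)) = Rational(-110499913501, 157581368880)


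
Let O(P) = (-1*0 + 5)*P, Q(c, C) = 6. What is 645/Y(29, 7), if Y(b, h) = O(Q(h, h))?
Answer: 43/2 ≈ 21.500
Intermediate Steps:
O(P) = 5*P (O(P) = (0 + 5)*P = 5*P)
Y(b, h) = 30 (Y(b, h) = 5*6 = 30)
645/Y(29, 7) = 645/30 = 645*(1/30) = 43/2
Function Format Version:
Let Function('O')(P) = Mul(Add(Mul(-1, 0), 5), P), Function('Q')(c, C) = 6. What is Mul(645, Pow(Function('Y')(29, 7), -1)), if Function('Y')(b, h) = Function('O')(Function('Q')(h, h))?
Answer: Rational(43, 2) ≈ 21.500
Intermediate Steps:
Function('O')(P) = Mul(5, P) (Function('O')(P) = Mul(Add(0, 5), P) = Mul(5, P))
Function('Y')(b, h) = 30 (Function('Y')(b, h) = Mul(5, 6) = 30)
Mul(645, Pow(Function('Y')(29, 7), -1)) = Mul(645, Pow(30, -1)) = Mul(645, Rational(1, 30)) = Rational(43, 2)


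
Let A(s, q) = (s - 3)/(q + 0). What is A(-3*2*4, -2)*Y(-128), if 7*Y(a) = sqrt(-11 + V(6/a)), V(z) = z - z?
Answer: 27*I*sqrt(11)/14 ≈ 6.3963*I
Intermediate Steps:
V(z) = 0
A(s, q) = (-3 + s)/q
Y(a) = I*sqrt(11)/7 (Y(a) = sqrt(-11 + 0)/7 = sqrt(-11)/7 = (I*sqrt(11))/7 = I*sqrt(11)/7)
A(-3*2*4, -2)*Y(-128) = ((-3 - 3*2*4)/(-2))*(I*sqrt(11)/7) = (-(-3 - 6*4)/2)*(I*sqrt(11)/7) = (-(-3 - 24)/2)*(I*sqrt(11)/7) = (-1/2*(-27))*(I*sqrt(11)/7) = 27*(I*sqrt(11)/7)/2 = 27*I*sqrt(11)/14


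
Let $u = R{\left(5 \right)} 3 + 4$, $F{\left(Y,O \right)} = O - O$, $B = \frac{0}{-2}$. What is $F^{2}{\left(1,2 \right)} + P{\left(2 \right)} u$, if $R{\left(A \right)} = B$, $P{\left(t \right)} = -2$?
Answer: $-8$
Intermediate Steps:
$B = 0$ ($B = 0 \left(- \frac{1}{2}\right) = 0$)
$R{\left(A \right)} = 0$
$F{\left(Y,O \right)} = 0$
$u = 4$ ($u = 0 \cdot 3 + 4 = 0 + 4 = 4$)
$F^{2}{\left(1,2 \right)} + P{\left(2 \right)} u = 0^{2} - 8 = 0 - 8 = -8$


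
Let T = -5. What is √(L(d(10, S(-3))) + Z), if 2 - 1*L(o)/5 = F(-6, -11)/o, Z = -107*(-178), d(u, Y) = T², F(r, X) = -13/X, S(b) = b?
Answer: √57643685/55 ≈ 138.04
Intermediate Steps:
d(u, Y) = 25 (d(u, Y) = (-5)² = 25)
Z = 19046
L(o) = 10 - 65/(11*o) (L(o) = 10 - 5*(-13/(-11))/o = 10 - 5*(-13*(-1/11))/o = 10 - 65/(11*o))
√(L(d(10, S(-3))) + Z) = √((10 - 65/11/25) + 19046) = √((10 - 65/11*1/25) + 19046) = √((10 - 13/55) + 19046) = √(537/55 + 19046) = √(1048067/55) = √57643685/55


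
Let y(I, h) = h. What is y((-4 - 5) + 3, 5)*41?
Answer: 205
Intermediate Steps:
y((-4 - 5) + 3, 5)*41 = 5*41 = 205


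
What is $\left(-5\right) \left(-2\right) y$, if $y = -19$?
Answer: $-190$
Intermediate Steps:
$\left(-5\right) \left(-2\right) y = \left(-5\right) \left(-2\right) \left(-19\right) = 10 \left(-19\right) = -190$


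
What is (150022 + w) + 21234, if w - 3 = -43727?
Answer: 127532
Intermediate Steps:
w = -43724 (w = 3 - 43727 = -43724)
(150022 + w) + 21234 = (150022 - 43724) + 21234 = 106298 + 21234 = 127532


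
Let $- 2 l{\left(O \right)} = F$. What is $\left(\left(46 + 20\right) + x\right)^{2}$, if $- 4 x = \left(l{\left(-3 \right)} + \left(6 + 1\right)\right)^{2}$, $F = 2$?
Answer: $3249$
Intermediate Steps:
$l{\left(O \right)} = -1$ ($l{\left(O \right)} = \left(- \frac{1}{2}\right) 2 = -1$)
$x = -9$ ($x = - \frac{\left(-1 + \left(6 + 1\right)\right)^{2}}{4} = - \frac{\left(-1 + 7\right)^{2}}{4} = - \frac{6^{2}}{4} = \left(- \frac{1}{4}\right) 36 = -9$)
$\left(\left(46 + 20\right) + x\right)^{2} = \left(\left(46 + 20\right) - 9\right)^{2} = \left(66 - 9\right)^{2} = 57^{2} = 3249$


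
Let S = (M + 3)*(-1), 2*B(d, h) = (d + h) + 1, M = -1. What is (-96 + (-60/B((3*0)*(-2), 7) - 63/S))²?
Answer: 25281/4 ≈ 6320.3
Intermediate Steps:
B(d, h) = ½ + d/2 + h/2 (B(d, h) = ((d + h) + 1)/2 = (1 + d + h)/2 = ½ + d/2 + h/2)
S = -2 (S = (-1 + 3)*(-1) = 2*(-1) = -2)
(-96 + (-60/B((3*0)*(-2), 7) - 63/S))² = (-96 + (-60/(½ + ((3*0)*(-2))/2 + (½)*7) - 63/(-2)))² = (-96 + (-60/(½ + (0*(-2))/2 + 7/2) - 63*(-½)))² = (-96 + (-60/(½ + (½)*0 + 7/2) + 63/2))² = (-96 + (-60/(½ + 0 + 7/2) + 63/2))² = (-96 + (-60/4 + 63/2))² = (-96 + (-60*¼ + 63/2))² = (-96 + (-15 + 63/2))² = (-96 + 33/2)² = (-159/2)² = 25281/4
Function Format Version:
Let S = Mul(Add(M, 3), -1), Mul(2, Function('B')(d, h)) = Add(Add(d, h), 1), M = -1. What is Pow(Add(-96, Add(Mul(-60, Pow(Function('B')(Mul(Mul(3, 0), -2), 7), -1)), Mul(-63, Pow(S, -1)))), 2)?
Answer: Rational(25281, 4) ≈ 6320.3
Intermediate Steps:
Function('B')(d, h) = Add(Rational(1, 2), Mul(Rational(1, 2), d), Mul(Rational(1, 2), h)) (Function('B')(d, h) = Mul(Rational(1, 2), Add(Add(d, h), 1)) = Mul(Rational(1, 2), Add(1, d, h)) = Add(Rational(1, 2), Mul(Rational(1, 2), d), Mul(Rational(1, 2), h)))
S = -2 (S = Mul(Add(-1, 3), -1) = Mul(2, -1) = -2)
Pow(Add(-96, Add(Mul(-60, Pow(Function('B')(Mul(Mul(3, 0), -2), 7), -1)), Mul(-63, Pow(S, -1)))), 2) = Pow(Add(-96, Add(Mul(-60, Pow(Add(Rational(1, 2), Mul(Rational(1, 2), Mul(Mul(3, 0), -2)), Mul(Rational(1, 2), 7)), -1)), Mul(-63, Pow(-2, -1)))), 2) = Pow(Add(-96, Add(Mul(-60, Pow(Add(Rational(1, 2), Mul(Rational(1, 2), Mul(0, -2)), Rational(7, 2)), -1)), Mul(-63, Rational(-1, 2)))), 2) = Pow(Add(-96, Add(Mul(-60, Pow(Add(Rational(1, 2), Mul(Rational(1, 2), 0), Rational(7, 2)), -1)), Rational(63, 2))), 2) = Pow(Add(-96, Add(Mul(-60, Pow(Add(Rational(1, 2), 0, Rational(7, 2)), -1)), Rational(63, 2))), 2) = Pow(Add(-96, Add(Mul(-60, Pow(4, -1)), Rational(63, 2))), 2) = Pow(Add(-96, Add(Mul(-60, Rational(1, 4)), Rational(63, 2))), 2) = Pow(Add(-96, Add(-15, Rational(63, 2))), 2) = Pow(Add(-96, Rational(33, 2)), 2) = Pow(Rational(-159, 2), 2) = Rational(25281, 4)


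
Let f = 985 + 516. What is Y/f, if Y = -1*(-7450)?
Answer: 7450/1501 ≈ 4.9634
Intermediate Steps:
f = 1501
Y = 7450
Y/f = 7450/1501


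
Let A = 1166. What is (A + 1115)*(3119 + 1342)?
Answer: 10175541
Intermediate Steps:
(A + 1115)*(3119 + 1342) = (1166 + 1115)*(3119 + 1342) = 2281*4461 = 10175541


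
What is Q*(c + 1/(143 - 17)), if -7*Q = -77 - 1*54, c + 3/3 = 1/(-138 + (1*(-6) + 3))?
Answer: -775127/41454 ≈ -18.698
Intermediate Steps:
c = -142/141 (c = -1 + 1/(-138 + (1*(-6) + 3)) = -1 + 1/(-138 + (-6 + 3)) = -1 + 1/(-138 - 3) = -1 + 1/(-141) = -1 - 1/141 = -142/141 ≈ -1.0071)
Q = 131/7 (Q = -(-77 - 1*54)/7 = -(-77 - 54)/7 = -⅐*(-131) = 131/7 ≈ 18.714)
Q*(c + 1/(143 - 17)) = 131*(-142/141 + 1/(143 - 17))/7 = 131*(-142/141 + 1/126)/7 = (131/7)*(-5917/5922) = -775127/41454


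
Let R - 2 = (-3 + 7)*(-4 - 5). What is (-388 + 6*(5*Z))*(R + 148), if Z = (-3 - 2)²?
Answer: 41268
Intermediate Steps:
Z = 25 (Z = (-5)² = 25)
R = -34 (R = 2 + (-3 + 7)*(-4 - 5) = 2 + 4*(-9) = 2 - 36 = -34)
(-388 + 6*(5*Z))*(R + 148) = (-388 + 6*(5*25))*(-34 + 148) = (-388 + 6*125)*114 = (-388 + 750)*114 = 362*114 = 41268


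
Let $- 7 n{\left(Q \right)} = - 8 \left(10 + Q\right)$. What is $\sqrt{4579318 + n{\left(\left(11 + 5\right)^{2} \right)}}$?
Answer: $\sqrt{4579622} \approx 2140.0$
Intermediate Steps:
$n{\left(Q \right)} = \frac{80}{7} + \frac{8 Q}{7}$ ($n{\left(Q \right)} = - \frac{\left(-8\right) \left(10 + Q\right)}{7} = - \frac{-80 - 8 Q}{7} = \frac{80}{7} + \frac{8 Q}{7}$)
$\sqrt{4579318 + n{\left(\left(11 + 5\right)^{2} \right)}} = \sqrt{4579318 + \left(\frac{80}{7} + \frac{8 \left(11 + 5\right)^{2}}{7}\right)} = \sqrt{4579318 + \left(\frac{80}{7} + \frac{8 \cdot 16^{2}}{7}\right)} = \sqrt{4579318 + \left(\frac{80}{7} + \frac{8}{7} \cdot 256\right)} = \sqrt{4579318 + \left(\frac{80}{7} + \frac{2048}{7}\right)} = \sqrt{4579318 + 304} = \sqrt{4579622}$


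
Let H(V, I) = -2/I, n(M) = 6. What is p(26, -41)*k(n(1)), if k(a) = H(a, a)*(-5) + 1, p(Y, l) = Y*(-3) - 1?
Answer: -632/3 ≈ -210.67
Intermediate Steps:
p(Y, l) = -1 - 3*Y (p(Y, l) = -3*Y - 1 = -1 - 3*Y)
k(a) = 1 + 10/a (k(a) = -2/a*(-5) + 1 = 10/a + 1 = 1 + 10/a)
p(26, -41)*k(n(1)) = (-1 - 3*26)*((10 + 6)/6) = (-1 - 78)*((⅙)*16) = -79*8/3 = -632/3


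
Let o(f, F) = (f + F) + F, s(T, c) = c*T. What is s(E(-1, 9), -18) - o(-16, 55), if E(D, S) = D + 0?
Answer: -76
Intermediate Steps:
E(D, S) = D
s(T, c) = T*c
o(f, F) = f + 2*F (o(f, F) = (F + f) + F = f + 2*F)
s(E(-1, 9), -18) - o(-16, 55) = -1*(-18) - (-16 + 2*55) = 18 - (-16 + 110) = 18 - 1*94 = 18 - 94 = -76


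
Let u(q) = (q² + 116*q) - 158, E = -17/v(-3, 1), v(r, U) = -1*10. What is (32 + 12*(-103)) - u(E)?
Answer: -124609/100 ≈ -1246.1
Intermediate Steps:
v(r, U) = -10
E = 17/10 (E = -17/(-10) = -17*(-⅒) = 17/10 ≈ 1.7000)
u(q) = -158 + q² + 116*q
(32 + 12*(-103)) - u(E) = (32 + 12*(-103)) - (-158 + (17/10)² + 116*(17/10)) = (32 - 1236) - (-158 + 289/100 + 986/5) = -1204 - 1*4209/100 = -1204 - 4209/100 = -124609/100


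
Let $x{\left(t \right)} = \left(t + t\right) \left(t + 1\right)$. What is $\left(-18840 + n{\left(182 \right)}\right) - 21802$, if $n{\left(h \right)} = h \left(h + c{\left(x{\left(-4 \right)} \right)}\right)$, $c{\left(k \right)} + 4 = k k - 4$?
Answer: $95858$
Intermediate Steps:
$x{\left(t \right)} = 2 t \left(1 + t\right)$
$c{\left(k \right)} = -8 + k^{2}$ ($c{\left(k \right)} = -4 + \left(k k - 4\right) = -4 + \left(k^{2} - 4\right) = -4 + \left(-4 + k^{2}\right) = -8 + k^{2}$)
$n{\left(h \right)} = h \left(568 + h\right)$ ($n{\left(h \right)} = h \left(h - \left(8 - \left(2 \left(-4\right) \left(1 - 4\right)\right)^{2}\right)\right) = h \left(h - \left(8 - \left(2 \left(-4\right) \left(-3\right)\right)^{2}\right)\right) = h \left(h - \left(8 - 24^{2}\right)\right) = h \left(h + \left(-8 + 576\right)\right) = h \left(h + 568\right) = h \left(568 + h\right)$)
$\left(-18840 + n{\left(182 \right)}\right) - 21802 = \left(-18840 + 182 \left(568 + 182\right)\right) - 21802 = \left(-18840 + 182 \cdot 750\right) - 21802 = \left(-18840 + 136500\right) - 21802 = 117660 - 21802 = 95858$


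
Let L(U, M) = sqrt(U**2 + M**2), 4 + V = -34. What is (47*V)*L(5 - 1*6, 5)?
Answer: -1786*sqrt(26) ≈ -9106.8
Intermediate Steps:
V = -38 (V = -4 - 34 = -38)
L(U, M) = sqrt(M**2 + U**2)
(47*V)*L(5 - 1*6, 5) = (47*(-38))*sqrt(5**2 + (5 - 1*6)**2) = -1786*sqrt(25 + (5 - 6)**2) = -1786*sqrt(25 + (-1)**2) = -1786*sqrt(25 + 1) = -1786*sqrt(26)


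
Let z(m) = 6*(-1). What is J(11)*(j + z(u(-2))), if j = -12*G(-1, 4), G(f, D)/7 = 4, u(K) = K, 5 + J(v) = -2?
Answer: 2394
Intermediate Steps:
J(v) = -7 (J(v) = -5 - 2 = -7)
z(m) = -6
G(f, D) = 28 (G(f, D) = 7*4 = 28)
j = -336 (j = -12*28 = -336)
J(11)*(j + z(u(-2))) = -7*(-336 - 6) = -7*(-342) = 2394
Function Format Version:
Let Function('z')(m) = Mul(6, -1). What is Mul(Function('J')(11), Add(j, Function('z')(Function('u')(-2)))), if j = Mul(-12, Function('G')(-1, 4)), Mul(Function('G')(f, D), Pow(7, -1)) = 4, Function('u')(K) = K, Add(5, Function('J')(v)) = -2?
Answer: 2394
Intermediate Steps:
Function('J')(v) = -7 (Function('J')(v) = Add(-5, -2) = -7)
Function('z')(m) = -6
Function('G')(f, D) = 28 (Function('G')(f, D) = Mul(7, 4) = 28)
j = -336 (j = Mul(-12, 28) = -336)
Mul(Function('J')(11), Add(j, Function('z')(Function('u')(-2)))) = Mul(-7, Add(-336, -6)) = Mul(-7, -342) = 2394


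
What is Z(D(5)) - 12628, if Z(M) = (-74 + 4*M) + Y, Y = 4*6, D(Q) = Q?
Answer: -12658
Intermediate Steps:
Y = 24
Z(M) = -50 + 4*M (Z(M) = (-74 + 4*M) + 24 = -50 + 4*M)
Z(D(5)) - 12628 = (-50 + 4*5) - 12628 = (-50 + 20) - 12628 = -30 - 12628 = -12658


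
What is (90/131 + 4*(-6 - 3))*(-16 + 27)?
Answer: -50886/131 ≈ -388.44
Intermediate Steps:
(90/131 + 4*(-6 - 3))*(-16 + 27) = (90*(1/131) + 4*(-9))*11 = (90/131 - 36)*11 = -4626/131*11 = -50886/131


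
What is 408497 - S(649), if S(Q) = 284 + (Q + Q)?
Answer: 406915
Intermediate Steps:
S(Q) = 284 + 2*Q
408497 - S(649) = 408497 - (284 + 2*649) = 408497 - (284 + 1298) = 408497 - 1*1582 = 408497 - 1582 = 406915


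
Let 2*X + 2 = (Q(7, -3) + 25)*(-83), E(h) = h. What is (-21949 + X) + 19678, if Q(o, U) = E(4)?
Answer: -6951/2 ≈ -3475.5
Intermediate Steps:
Q(o, U) = 4
X = -2409/2 (X = -1 + ((4 + 25)*(-83))/2 = -1 + (29*(-83))/2 = -1 + (½)*(-2407) = -1 - 2407/2 = -2409/2 ≈ -1204.5)
(-21949 + X) + 19678 = (-21949 - 2409/2) + 19678 = -46307/2 + 19678 = -6951/2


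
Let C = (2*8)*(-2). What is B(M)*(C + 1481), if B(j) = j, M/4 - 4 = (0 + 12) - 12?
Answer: 23184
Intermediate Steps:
M = 16 (M = 16 + 4*((0 + 12) - 12) = 16 + 4*(12 - 12) = 16 + 4*0 = 16 + 0 = 16)
C = -32 (C = 16*(-2) = -32)
B(M)*(C + 1481) = 16*(-32 + 1481) = 16*1449 = 23184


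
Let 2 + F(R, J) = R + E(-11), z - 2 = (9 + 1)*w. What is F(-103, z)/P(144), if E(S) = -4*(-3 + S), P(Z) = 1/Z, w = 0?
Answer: -7056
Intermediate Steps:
z = 2 (z = 2 + (9 + 1)*0 = 2 + 10*0 = 2 + 0 = 2)
E(S) = 12 - 4*S
F(R, J) = 54 + R (F(R, J) = -2 + (R + (12 - 4*(-11))) = -2 + (R + (12 + 44)) = -2 + (R + 56) = -2 + (56 + R) = 54 + R)
F(-103, z)/P(144) = (54 - 103)/(1/144) = -49/1/144 = -49*144 = -7056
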